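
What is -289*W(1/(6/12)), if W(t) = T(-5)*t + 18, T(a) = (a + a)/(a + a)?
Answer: -5780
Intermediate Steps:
T(a) = 1 (T(a) = (2*a)/((2*a)) = (2*a)*(1/(2*a)) = 1)
W(t) = 18 + t (W(t) = 1*t + 18 = t + 18 = 18 + t)
-289*W(1/(6/12)) = -289*(18 + 1/(6/12)) = -289*(18 + 1/(6*(1/12))) = -289*(18 + 1/(1/2)) = -289*(18 + 2) = -289*20 = -5780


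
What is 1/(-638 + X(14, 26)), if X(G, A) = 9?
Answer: -1/629 ≈ -0.0015898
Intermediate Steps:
1/(-638 + X(14, 26)) = 1/(-638 + 9) = 1/(-629) = -1/629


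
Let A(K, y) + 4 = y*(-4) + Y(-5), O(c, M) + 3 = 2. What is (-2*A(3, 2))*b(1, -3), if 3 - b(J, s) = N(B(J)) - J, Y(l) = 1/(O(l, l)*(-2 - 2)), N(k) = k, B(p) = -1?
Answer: 235/2 ≈ 117.50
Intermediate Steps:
O(c, M) = -1 (O(c, M) = -3 + 2 = -1)
Y(l) = ¼ (Y(l) = 1/(-(-2 - 2)) = 1/(-1*(-4)) = 1/4 = ¼)
b(J, s) = 4 + J (b(J, s) = 3 - (-1 - J) = 3 + (1 + J) = 4 + J)
A(K, y) = -15/4 - 4*y (A(K, y) = -4 + (y*(-4) + ¼) = -4 + (-4*y + ¼) = -4 + (¼ - 4*y) = -15/4 - 4*y)
(-2*A(3, 2))*b(1, -3) = (-2*(-15/4 - 4*2))*(4 + 1) = -2*(-15/4 - 8)*5 = -2*(-47/4)*5 = (47/2)*5 = 235/2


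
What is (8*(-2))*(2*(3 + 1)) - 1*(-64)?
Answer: -64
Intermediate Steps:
(8*(-2))*(2*(3 + 1)) - 1*(-64) = -32*4 + 64 = -16*8 + 64 = -128 + 64 = -64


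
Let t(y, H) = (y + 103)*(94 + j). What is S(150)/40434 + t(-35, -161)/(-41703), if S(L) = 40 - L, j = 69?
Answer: -75459631/281036517 ≈ -0.26850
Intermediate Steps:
t(y, H) = 16789 + 163*y (t(y, H) = (y + 103)*(94 + 69) = (103 + y)*163 = 16789 + 163*y)
S(150)/40434 + t(-35, -161)/(-41703) = (40 - 1*150)/40434 + (16789 + 163*(-35))/(-41703) = (40 - 150)*(1/40434) + (16789 - 5705)*(-1/41703) = -110*1/40434 + 11084*(-1/41703) = -55/20217 - 11084/41703 = -75459631/281036517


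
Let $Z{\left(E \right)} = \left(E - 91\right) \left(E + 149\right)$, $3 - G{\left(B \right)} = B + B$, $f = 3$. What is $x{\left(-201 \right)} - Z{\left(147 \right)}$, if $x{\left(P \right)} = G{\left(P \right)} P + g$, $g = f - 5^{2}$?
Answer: $-98003$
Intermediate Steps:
$G{\left(B \right)} = 3 - 2 B$ ($G{\left(B \right)} = 3 - \left(B + B\right) = 3 - 2 B$)
$Z{\left(E \right)} = \left(-91 + E\right) \left(149 + E\right)$
$g = -22$ ($g = 3 - 5^{2} = 3 - 25 = -22$)
$x{\left(P \right)} = -22 + P \left(3 - 2 P\right)$ ($x{\left(P \right)} = \left(3 - 2 P\right) P - 22 = P \left(3 - 2 P\right) - 22 = -22 + P \left(3 - 2 P\right)$)
$x{\left(-201 \right)} - Z{\left(147 \right)} = \left(-22 - - 201 \left(-3 + 2 \left(-201\right)\right)\right) - \left(-13559 + 147^{2} + 58 \cdot 147\right) = \left(-22 - - 201 \left(-3 - 402\right)\right) - \left(-13559 + 21609 + 8526\right) = \left(-22 - \left(-201\right) \left(-405\right)\right) - 16576 = \left(-22 - 81405\right) - 16576 = -81427 - 16576 = -98003$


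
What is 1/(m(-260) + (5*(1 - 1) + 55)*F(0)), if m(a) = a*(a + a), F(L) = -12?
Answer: 1/134540 ≈ 7.4327e-6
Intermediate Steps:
m(a) = 2*a**2 (m(a) = a*(2*a) = 2*a**2)
1/(m(-260) + (5*(1 - 1) + 55)*F(0)) = 1/(2*(-260)**2 + (5*(1 - 1) + 55)*(-12)) = 1/(2*67600 + (5*0 + 55)*(-12)) = 1/(135200 + (0 + 55)*(-12)) = 1/(135200 + 55*(-12)) = 1/(135200 - 660) = 1/134540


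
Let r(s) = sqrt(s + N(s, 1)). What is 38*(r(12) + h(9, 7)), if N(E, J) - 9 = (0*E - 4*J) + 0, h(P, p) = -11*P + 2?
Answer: -3686 + 38*sqrt(17) ≈ -3529.3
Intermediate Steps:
h(P, p) = 2 - 11*P
N(E, J) = 9 - 4*J (N(E, J) = 9 + ((0*E - 4*J) + 0) = 9 + ((0 - 4*J) + 0) = 9 + (-4*J + 0) = 9 - 4*J)
r(s) = sqrt(5 + s) (r(s) = sqrt(s + (9 - 4*1)) = sqrt(s + (9 - 4)) = sqrt(s + 5) = sqrt(5 + s))
38*(r(12) + h(9, 7)) = 38*(sqrt(5 + 12) + (2 - 11*9)) = 38*(sqrt(17) + (2 - 99)) = 38*(sqrt(17) - 97) = 38*(-97 + sqrt(17)) = -3686 + 38*sqrt(17)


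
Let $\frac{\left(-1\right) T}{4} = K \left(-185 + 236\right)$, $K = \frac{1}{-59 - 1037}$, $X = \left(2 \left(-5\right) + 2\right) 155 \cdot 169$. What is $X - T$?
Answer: $- \frac{57419491}{274} \approx -2.0956 \cdot 10^{5}$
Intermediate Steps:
$X = -209560$ ($X = \left(-10 + 2\right) 155 \cdot 169 = \left(-8\right) 155 \cdot 169 = \left(-1240\right) 169 = -209560$)
$K = - \frac{1}{1096}$ ($K = \frac{1}{-1096} = - \frac{1}{1096} \approx -0.00091241$)
$T = \frac{51}{274}$ ($T = - 4 \left(- \frac{-185 + 236}{1096}\right) = - 4 \left(\left(- \frac{1}{1096}\right) 51\right) = \left(-4\right) \left(- \frac{51}{1096}\right) = \frac{51}{274} \approx 0.18613$)
$X - T = -209560 - \frac{51}{274} = - \frac{57419491}{274}$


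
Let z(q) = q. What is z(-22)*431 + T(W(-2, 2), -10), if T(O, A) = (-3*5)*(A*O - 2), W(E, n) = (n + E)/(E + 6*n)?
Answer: -9452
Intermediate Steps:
W(E, n) = (E + n)/(E + 6*n)
T(O, A) = 30 - 15*A*O (T(O, A) = -15*(-2 + A*O) = 30 - 15*A*O)
z(-22)*431 + T(W(-2, 2), -10) = -22*431 + (30 - 15*(-10)*(-2 + 2)/(-2 + 6*2)) = -9482 + (30 - 15*(-10)*0/(-2 + 12)) = -9482 + (30 - 15*(-10)*0/10) = -9482 + (30 - 15*(-10)*(⅒)*0) = -9482 + (30 - 15*(-10)*0) = -9482 + (30 + 0) = -9482 + 30 = -9452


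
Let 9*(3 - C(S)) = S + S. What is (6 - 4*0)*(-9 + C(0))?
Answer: -36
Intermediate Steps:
C(S) = 3 - 2*S/9 (C(S) = 3 - (S + S)/9 = 3 - 2*S/9)
(6 - 4*0)*(-9 + C(0)) = (6 - 4*0)*(-9 + (3 - 2/9*0)) = (6 + 0)*(-9 + (3 + 0)) = 6*(-9 + 3) = 6*(-6) = -36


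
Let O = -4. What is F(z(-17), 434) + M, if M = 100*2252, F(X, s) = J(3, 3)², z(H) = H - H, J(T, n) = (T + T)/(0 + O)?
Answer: 900809/4 ≈ 2.2520e+5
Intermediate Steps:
J(T, n) = -T/2 (J(T, n) = (T + T)/(0 - 4) = (2*T)/(-4) = (2*T)*(-¼) = -T/2)
z(H) = 0
F(X, s) = 9/4 (F(X, s) = (-½*3)² = (-3/2)² = 9/4)
M = 225200
F(z(-17), 434) + M = 9/4 + 225200 = 900809/4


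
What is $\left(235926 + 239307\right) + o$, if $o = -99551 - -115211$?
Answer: $490893$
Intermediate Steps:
$o = 15660$ ($o = -99551 + 115211 = 15660$)
$\left(235926 + 239307\right) + o = \left(235926 + 239307\right) + 15660 = 475233 + 15660 = 490893$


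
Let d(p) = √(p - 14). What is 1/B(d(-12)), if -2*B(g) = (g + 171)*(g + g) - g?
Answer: √26/(13*(-341*I + 2*√26)) ≈ 3.4369e-5 + 0.0011492*I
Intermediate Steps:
d(p) = √(-14 + p)
B(g) = g/2 - g*(171 + g) (B(g) = -((g + 171)*(g + g) - g)/2 = -((171 + g)*(2*g) - g)/2 = -(2*g*(171 + g) - g)/2 = -(-g + 2*g*(171 + g))/2 = g/2 - g*(171 + g))
1/B(d(-12)) = 1/(-√(-14 - 12)*(341 + 2*√(-14 - 12))/2) = 1/(-√(-26)*(341 + 2*√(-26))/2) = 1/(-I*√26*(341 + 2*(I*√26))/2) = 1/(-I*√26*(341 + 2*I*√26)/2) = I*√26/(13*(341 + 2*I*√26))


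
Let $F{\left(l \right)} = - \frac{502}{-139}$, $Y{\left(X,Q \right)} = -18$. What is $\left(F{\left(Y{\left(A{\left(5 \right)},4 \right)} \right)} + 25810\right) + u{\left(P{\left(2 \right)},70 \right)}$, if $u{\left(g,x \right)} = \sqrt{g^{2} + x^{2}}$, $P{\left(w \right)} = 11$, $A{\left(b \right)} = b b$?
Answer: $\frac{3588092}{139} + \sqrt{5021} \approx 25884.0$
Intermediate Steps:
$A{\left(b \right)} = b^{2}$
$F{\left(l \right)} = \frac{502}{139}$ ($F{\left(l \right)} = \left(-502\right) \left(- \frac{1}{139}\right) = \frac{502}{139}$)
$\left(F{\left(Y{\left(A{\left(5 \right)},4 \right)} \right)} + 25810\right) + u{\left(P{\left(2 \right)},70 \right)} = \left(\frac{502}{139} + 25810\right) + \sqrt{11^{2} + 70^{2}} = \frac{3588092}{139} + \sqrt{121 + 4900} = \frac{3588092}{139} + \sqrt{5021}$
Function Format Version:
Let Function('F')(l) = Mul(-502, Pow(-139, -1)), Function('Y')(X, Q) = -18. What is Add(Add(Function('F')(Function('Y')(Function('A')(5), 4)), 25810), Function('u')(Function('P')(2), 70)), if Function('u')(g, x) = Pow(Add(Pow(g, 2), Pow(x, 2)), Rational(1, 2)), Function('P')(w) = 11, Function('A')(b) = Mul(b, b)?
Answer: Add(Rational(3588092, 139), Pow(5021, Rational(1, 2))) ≈ 25884.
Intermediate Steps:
Function('A')(b) = Pow(b, 2)
Function('F')(l) = Rational(502, 139) (Function('F')(l) = Mul(-502, Rational(-1, 139)) = Rational(502, 139))
Add(Add(Function('F')(Function('Y')(Function('A')(5), 4)), 25810), Function('u')(Function('P')(2), 70)) = Add(Add(Rational(502, 139), 25810), Pow(Add(Pow(11, 2), Pow(70, 2)), Rational(1, 2))) = Add(Rational(3588092, 139), Pow(Add(121, 4900), Rational(1, 2))) = Add(Rational(3588092, 139), Pow(5021, Rational(1, 2)))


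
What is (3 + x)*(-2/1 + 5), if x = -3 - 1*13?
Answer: -39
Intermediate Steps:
x = -16 (x = -3 - 13 = -16)
(3 + x)*(-2/1 + 5) = (3 - 16)*(-2/1 + 5) = -13*(-2 + 5) = -13*3 = -39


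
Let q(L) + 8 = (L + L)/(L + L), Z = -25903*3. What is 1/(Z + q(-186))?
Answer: -1/77716 ≈ -1.2867e-5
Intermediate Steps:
Z = -77709
q(L) = -7 (q(L) = -8 + (L + L)/(L + L) = -8 + (2*L)/((2*L)) = -8 + (2*L)*(1/(2*L)) = -8 + 1 = -7)
1/(Z + q(-186)) = 1/(-77709 - 7) = 1/(-77716) = -1/77716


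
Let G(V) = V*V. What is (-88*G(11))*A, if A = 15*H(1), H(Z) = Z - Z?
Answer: 0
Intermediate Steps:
H(Z) = 0
G(V) = V**2
A = 0 (A = 15*0 = 0)
(-88*G(11))*A = -88*11**2*0 = -88*121*0 = -10648*0 = 0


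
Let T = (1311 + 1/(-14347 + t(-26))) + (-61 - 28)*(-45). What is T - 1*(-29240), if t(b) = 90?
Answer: 492664891/14257 ≈ 34556.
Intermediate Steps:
T = 75790211/14257 (T = (1311 + 1/(-14347 + 90)) + (-61 - 28)*(-45) = (1311 + 1/(-14257)) - 89*(-45) = (1311 - 1/14257) + 4005 = 18690926/14257 + 4005 = 75790211/14257 ≈ 5316.0)
T - 1*(-29240) = 75790211/14257 - 1*(-29240) = 75790211/14257 + 29240 = 492664891/14257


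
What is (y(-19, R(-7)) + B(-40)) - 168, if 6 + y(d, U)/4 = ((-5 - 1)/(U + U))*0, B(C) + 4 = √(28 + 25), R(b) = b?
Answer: -196 + √53 ≈ -188.72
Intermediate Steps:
B(C) = -4 + √53 (B(C) = -4 + √(28 + 25) = -4 + √53)
y(d, U) = -24 (y(d, U) = -24 + 4*(((-5 - 1)/(U + U))*0) = -24 + 4*(-6*1/(2*U)*0) = -24 + 4*(-3/U*0) = -24 + 4*0 = -24 + 0 = -24)
(y(-19, R(-7)) + B(-40)) - 168 = (-24 + (-4 + √53)) - 168 = (-28 + √53) - 168 = -196 + √53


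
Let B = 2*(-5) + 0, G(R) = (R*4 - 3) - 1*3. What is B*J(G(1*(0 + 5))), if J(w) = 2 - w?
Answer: 120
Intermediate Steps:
G(R) = -6 + 4*R (G(R) = (4*R - 3) - 3 = (-3 + 4*R) - 3 = -6 + 4*R)
B = -10 (B = -10 + 0 = -10)
B*J(G(1*(0 + 5))) = -10*(2 - (-6 + 4*(1*(0 + 5)))) = -10*(2 - (-6 + 4*(1*5))) = -10*(2 - (-6 + 4*5)) = -10*(2 - (-6 + 20)) = -10*(2 - 1*14) = -10*(2 - 14) = -10*(-12) = 120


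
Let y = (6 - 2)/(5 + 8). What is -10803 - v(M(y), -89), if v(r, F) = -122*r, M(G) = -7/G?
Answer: -27157/2 ≈ -13579.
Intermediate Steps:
y = 4/13 ≈ 0.30769
-10803 - v(M(y), -89) = -10803 - (-122)*(-7/4/13) = -10803 - (-122)*(-7*13/4) = -10803 - (-122)*(-91)/4 = -10803 - 1*5551/2 = -10803 - 5551/2 = -27157/2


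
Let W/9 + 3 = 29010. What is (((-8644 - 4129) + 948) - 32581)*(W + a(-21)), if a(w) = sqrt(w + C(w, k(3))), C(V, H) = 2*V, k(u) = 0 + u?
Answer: -11592763578 - 133218*I*sqrt(7) ≈ -1.1593e+10 - 3.5246e+5*I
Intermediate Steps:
k(u) = u
W = 261063 (W = -27 + 9*29010 = -27 + 261090 = 261063)
a(w) = sqrt(3)*sqrt(w) (a(w) = sqrt(w + 2*w) = sqrt(3*w) = sqrt(3)*sqrt(w))
(((-8644 - 4129) + 948) - 32581)*(W + a(-21)) = (((-8644 - 4129) + 948) - 32581)*(261063 + sqrt(3)*sqrt(-21)) = ((-12773 + 948) - 32581)*(261063 + sqrt(3)*(I*sqrt(21))) = (-11825 - 32581)*(261063 + 3*I*sqrt(7)) = -44406*(261063 + 3*I*sqrt(7)) = -11592763578 - 133218*I*sqrt(7)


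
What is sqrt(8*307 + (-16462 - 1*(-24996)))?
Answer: sqrt(10990) ≈ 104.83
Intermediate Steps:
sqrt(8*307 + (-16462 - 1*(-24996))) = sqrt(2456 + (-16462 + 24996)) = sqrt(2456 + 8534) = sqrt(10990)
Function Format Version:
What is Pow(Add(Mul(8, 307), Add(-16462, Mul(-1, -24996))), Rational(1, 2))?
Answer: Pow(10990, Rational(1, 2)) ≈ 104.83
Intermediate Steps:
Pow(Add(Mul(8, 307), Add(-16462, Mul(-1, -24996))), Rational(1, 2)) = Pow(Add(2456, Add(-16462, 24996)), Rational(1, 2)) = Pow(Add(2456, 8534), Rational(1, 2)) = Pow(10990, Rational(1, 2))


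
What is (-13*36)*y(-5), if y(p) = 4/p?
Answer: 1872/5 ≈ 374.40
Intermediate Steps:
(-13*36)*y(-5) = (-13*36)*(4/(-5)) = -1872*(-1)/5 = -468*(-⅘) = 1872/5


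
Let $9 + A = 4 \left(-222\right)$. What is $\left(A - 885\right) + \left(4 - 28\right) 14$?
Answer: $-2118$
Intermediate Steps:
$A = -897$ ($A = -9 + 4 \left(-222\right) = -9 - 888 = -897$)
$\left(A - 885\right) + \left(4 - 28\right) 14 = \left(-897 - 885\right) + \left(4 - 28\right) 14 = -1782 - 336 = -2118$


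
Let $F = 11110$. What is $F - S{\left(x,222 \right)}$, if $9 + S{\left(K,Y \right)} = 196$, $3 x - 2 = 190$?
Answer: $10923$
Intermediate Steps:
$x = 64$ ($x = \frac{2}{3} + \frac{1}{3} \cdot 190 = \frac{2}{3} + \frac{190}{3} = 64$)
$S{\left(K,Y \right)} = 187$ ($S{\left(K,Y \right)} = -9 + 196 = 187$)
$F - S{\left(x,222 \right)} = 11110 - 187 = 10923$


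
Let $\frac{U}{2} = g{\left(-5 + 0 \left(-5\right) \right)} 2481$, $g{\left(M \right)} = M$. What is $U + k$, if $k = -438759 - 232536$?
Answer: $-696105$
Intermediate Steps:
$k = -671295$
$U = -24810$ ($U = 2 \left(-5 + 0 \left(-5\right)\right) 2481 = 2 \left(-5 + 0\right) 2481 = 2 \left(\left(-5\right) 2481\right) = 2 \left(-12405\right) = -24810$)
$U + k = -24810 - 671295 = -696105$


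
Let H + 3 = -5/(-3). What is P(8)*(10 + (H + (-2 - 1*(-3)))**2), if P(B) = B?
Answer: 728/9 ≈ 80.889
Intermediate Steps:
H = -4/3 (H = -3 - 5/(-3) = -3 - 5*(-1/3) = -3 + 5/3 = -4/3 ≈ -1.3333)
P(8)*(10 + (H + (-2 - 1*(-3)))**2) = 8*(10 + (-4/3 + (-2 - 1*(-3)))**2) = 8*(10 + (-4/3 + (-2 + 3))**2) = 8*(10 + (-4/3 + 1)**2) = 8*(10 + (-1/3)**2) = 8*(10 + 1/9) = 8*(91/9) = 728/9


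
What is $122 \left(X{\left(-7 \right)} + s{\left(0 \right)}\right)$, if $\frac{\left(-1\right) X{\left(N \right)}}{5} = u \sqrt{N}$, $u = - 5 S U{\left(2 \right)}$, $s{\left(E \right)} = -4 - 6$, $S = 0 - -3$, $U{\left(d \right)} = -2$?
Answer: $-1220 - 18300 i \sqrt{7} \approx -1220.0 - 48417.0 i$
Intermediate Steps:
$S = 3$ ($S = 0 + 3 = 3$)
$s{\left(E \right)} = -10$
$u = 30$ ($u = \left(-5\right) 3 \left(-2\right) = \left(-15\right) \left(-2\right) = 30$)
$X{\left(N \right)} = - 150 \sqrt{N}$ ($X{\left(N \right)} = - 5 \cdot 30 \sqrt{N} = - 150 \sqrt{N}$)
$122 \left(X{\left(-7 \right)} + s{\left(0 \right)}\right) = 122 \left(- 150 \sqrt{-7} - 10\right) = 122 \left(- 150 i \sqrt{7} - 10\right) = 122 \left(-10 - 150 i \sqrt{7}\right) = -1220 - 18300 i \sqrt{7}$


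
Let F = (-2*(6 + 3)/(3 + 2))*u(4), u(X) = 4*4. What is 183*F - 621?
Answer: -55809/5 ≈ -11162.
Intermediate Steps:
u(X) = 16
F = -288/5 (F = -2*(6 + 3)/(3 + 2)*16 = -18/5*16 = -288/5 ≈ -57.600)
183*F - 621 = 183*(-288/5) - 621 = -52704/5 - 621 = -55809/5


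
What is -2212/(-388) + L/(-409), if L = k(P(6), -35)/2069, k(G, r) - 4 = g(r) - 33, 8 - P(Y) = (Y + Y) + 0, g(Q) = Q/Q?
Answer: 467962929/82083437 ≈ 5.7011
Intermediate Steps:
g(Q) = 1
P(Y) = 8 - 2*Y (P(Y) = 8 - ((Y + Y) + 0) = 8 - (2*Y + 0) = 8 - 2*Y)
k(G, r) = -28 (k(G, r) = 4 + (1 - 33) = 4 - 32 = -28)
L = -28/2069 ≈ -0.013533
-2212/(-388) + L/(-409) = -2212/(-388) - 28/2069/(-409) = -2212*(-1/388) - 28/2069*(-1/409) = 553/97 + 28/846221 = 467962929/82083437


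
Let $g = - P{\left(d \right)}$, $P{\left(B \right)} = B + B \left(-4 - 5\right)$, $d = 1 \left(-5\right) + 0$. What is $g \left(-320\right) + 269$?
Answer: $13069$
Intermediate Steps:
$d = -5$ ($d = -5 + 0 = -5$)
$P{\left(B \right)} = - 8 B$ ($P{\left(B \right)} = B + B \left(-4 - 5\right) = B + B \left(-9\right) = B - 9 B = - 8 B$)
$g = -40$ ($g = - \left(-8\right) \left(-5\right) = \left(-1\right) 40 = -40$)
$g \left(-320\right) + 269 = \left(-40\right) \left(-320\right) + 269 = 12800 + 269 = 13069$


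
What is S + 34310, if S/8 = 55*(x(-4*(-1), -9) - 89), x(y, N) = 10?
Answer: -450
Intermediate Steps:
S = -34760 (S = 8*(55*(10 - 89)) = 8*(55*(-79)) = 8*(-4345) = -34760)
S + 34310 = -34760 + 34310 = -450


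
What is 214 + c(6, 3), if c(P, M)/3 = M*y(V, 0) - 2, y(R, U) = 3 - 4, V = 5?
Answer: 199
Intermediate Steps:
y(R, U) = -1
c(P, M) = -6 - 3*M (c(P, M) = 3*(M*(-1) - 2) = 3*(-M - 2) = 3*(-2 - M) = -6 - 3*M)
214 + c(6, 3) = 214 + (-6 - 3*3) = 214 + (-6 - 9) = 214 - 15 = 199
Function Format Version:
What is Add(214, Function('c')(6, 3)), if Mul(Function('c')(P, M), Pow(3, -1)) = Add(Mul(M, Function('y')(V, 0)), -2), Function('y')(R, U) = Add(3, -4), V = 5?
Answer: 199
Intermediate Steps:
Function('y')(R, U) = -1
Function('c')(P, M) = Add(-6, Mul(-3, M)) (Function('c')(P, M) = Mul(3, Add(Mul(M, -1), -2)) = Mul(3, Add(Mul(-1, M), -2)) = Mul(3, Add(-2, Mul(-1, M))) = Add(-6, Mul(-3, M)))
Add(214, Function('c')(6, 3)) = Add(214, Add(-6, Mul(-3, 3))) = Add(214, Add(-6, -9)) = Add(214, -15) = 199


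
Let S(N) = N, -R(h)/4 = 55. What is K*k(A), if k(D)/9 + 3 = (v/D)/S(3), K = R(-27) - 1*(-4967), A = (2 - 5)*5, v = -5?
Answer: -123422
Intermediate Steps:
R(h) = -220 (R(h) = -4*55 = -220)
A = -15 (A = -3*5 = -15)
K = 4747 (K = -220 - 1*(-4967) = -220 + 4967 = 4747)
k(D) = -27 - 15/D (k(D) = -27 + 9*(-5/D/3) = -27 + 9*(-5/D*(⅓)) = -27 + 9*(-5/(3*D)) = -27 - 15/D)
K*k(A) = 4747*(-27 - 15/(-15)) = 4747*(-27 - 15*(-1/15)) = 4747*(-27 + 1) = 4747*(-26) = -123422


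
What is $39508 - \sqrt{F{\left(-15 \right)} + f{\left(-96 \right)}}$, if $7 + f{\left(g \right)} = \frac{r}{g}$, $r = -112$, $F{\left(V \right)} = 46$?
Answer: $39508 - \frac{\sqrt{1446}}{6} \approx 39502.0$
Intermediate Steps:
$f{\left(g \right)} = -7 - \frac{112}{g}$
$39508 - \sqrt{F{\left(-15 \right)} + f{\left(-96 \right)}} = 39508 - \sqrt{46 - \left(7 + \frac{112}{-96}\right)} = 39508 - \sqrt{46 - \frac{35}{6}} = 39508 - \sqrt{\frac{241}{6}} = 39508 - \frac{\sqrt{1446}}{6}$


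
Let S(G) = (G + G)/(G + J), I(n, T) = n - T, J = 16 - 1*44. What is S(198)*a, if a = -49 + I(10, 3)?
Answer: -8316/85 ≈ -97.835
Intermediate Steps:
J = -28 (J = 16 - 44 = -28)
S(G) = 2*G/(-28 + G) (S(G) = (G + G)/(G - 28) = (2*G)/(-28 + G) = 2*G/(-28 + G))
a = -42 (a = -49 + (10 - 1*3) = -49 + (10 - 3) = -49 + 7 = -42)
S(198)*a = (2*198/(-28 + 198))*(-42) = (2*198/170)*(-42) = (2*198*(1/170))*(-42) = (198/85)*(-42) = -8316/85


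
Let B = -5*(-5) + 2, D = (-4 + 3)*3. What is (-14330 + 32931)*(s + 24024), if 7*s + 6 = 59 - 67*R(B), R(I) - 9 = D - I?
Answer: 3155250428/7 ≈ 4.5075e+8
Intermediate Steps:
D = -3 (D = -1*3 = -3)
B = 27 (B = 25 + 2 = 27)
R(I) = 6 - I (R(I) = 9 + (-3 - I) = 6 - I)
s = 1460/7 (s = -6/7 + (59 - 67*(6 - 1*27))/7 = -6/7 + (59 - 67*(6 - 27))/7 = -6/7 + (59 - 67*(-21))/7 = -6/7 + (59 + 1407)/7 = -6/7 + (⅐)*1466 = -6/7 + 1466/7 = 1460/7 ≈ 208.57)
(-14330 + 32931)*(s + 24024) = (-14330 + 32931)*(1460/7 + 24024) = 18601*(169628/7) = 3155250428/7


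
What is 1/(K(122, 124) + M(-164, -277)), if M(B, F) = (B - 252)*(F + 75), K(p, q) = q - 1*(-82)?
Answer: 1/84238 ≈ 1.1871e-5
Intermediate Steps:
K(p, q) = 82 + q (K(p, q) = q + 82 = 82 + q)
M(B, F) = (-252 + B)*(75 + F)
1/(K(122, 124) + M(-164, -277)) = 1/((82 + 124) + (-18900 - 252*(-277) + 75*(-164) - 164*(-277))) = 1/(206 + (-18900 + 69804 - 12300 + 45428)) = 1/(206 + 84032) = 1/84238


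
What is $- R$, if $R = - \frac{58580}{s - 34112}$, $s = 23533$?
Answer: $- \frac{58580}{10579} \approx -5.5374$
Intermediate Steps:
$R = \frac{58580}{10579}$ ($R = - \frac{58580}{23533 - 34112} = - \frac{58580}{-10579} = \left(-58580\right) \left(- \frac{1}{10579}\right) = \frac{58580}{10579} \approx 5.5374$)
$- R = \left(-1\right) \frac{58580}{10579} = - \frac{58580}{10579}$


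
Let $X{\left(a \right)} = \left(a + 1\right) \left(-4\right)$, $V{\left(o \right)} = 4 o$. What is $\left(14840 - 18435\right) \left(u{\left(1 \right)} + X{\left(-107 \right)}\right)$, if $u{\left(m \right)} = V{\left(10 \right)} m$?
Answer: $-1668080$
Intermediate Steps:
$X{\left(a \right)} = -4 - 4 a$ ($X{\left(a \right)} = \left(1 + a\right) \left(-4\right) = -4 - 4 a$)
$u{\left(m \right)} = 40 m$ ($u{\left(m \right)} = 4 \cdot 10 m = 40 m$)
$\left(14840 - 18435\right) \left(u{\left(1 \right)} + X{\left(-107 \right)}\right) = \left(14840 - 18435\right) \left(40 \cdot 1 - -424\right) = - 3595 \left(40 + \left(-4 + 428\right)\right) = - 3595 \left(40 + 424\right) = \left(-3595\right) 464 = -1668080$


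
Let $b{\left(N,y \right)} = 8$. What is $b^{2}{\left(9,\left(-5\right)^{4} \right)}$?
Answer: $64$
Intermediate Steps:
$b^{2}{\left(9,\left(-5\right)^{4} \right)} = 8^{2} = 64$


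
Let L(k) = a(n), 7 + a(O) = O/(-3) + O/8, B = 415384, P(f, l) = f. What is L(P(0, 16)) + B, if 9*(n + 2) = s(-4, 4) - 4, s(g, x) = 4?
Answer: 4984529/12 ≈ 4.1538e+5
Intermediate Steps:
n = -2 (n = -2 + (4 - 4)/9 = -2 + (⅑)*0 = -2 + 0 = -2)
a(O) = -7 - 5*O/24 (a(O) = -7 + (O/(-3) + O/8) = -7 + (O*(-⅓) + O*(⅛)) = -7 + (-O/3 + O/8) = -7 - 5*O/24)
L(k) = -79/12 (L(k) = -7 - 5/24*(-2) = -7 + 5/12 = -79/12)
L(P(0, 16)) + B = -79/12 + 415384 = 4984529/12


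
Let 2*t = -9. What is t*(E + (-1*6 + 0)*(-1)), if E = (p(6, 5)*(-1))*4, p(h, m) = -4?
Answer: -99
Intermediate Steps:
t = -9/2 (t = (½)*(-9) = -9/2 ≈ -4.5000)
E = 16 (E = -4*(-1)*4 = 4*4 = 16)
t*(E + (-1*6 + 0)*(-1)) = -9*(16 + (-1*6 + 0)*(-1))/2 = -9*(16 + (-6 + 0)*(-1))/2 = -9*(16 - 6*(-1))/2 = -9*(16 + 6)/2 = -9/2*22 = -99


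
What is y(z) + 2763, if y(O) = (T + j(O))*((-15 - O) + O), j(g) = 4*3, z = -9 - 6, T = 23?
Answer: 2238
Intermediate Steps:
z = -15
j(g) = 12
y(O) = -525 (y(O) = (23 + 12)*((-15 - O) + O) = 35*(-15) = -525)
y(z) + 2763 = -525 + 2763 = 2238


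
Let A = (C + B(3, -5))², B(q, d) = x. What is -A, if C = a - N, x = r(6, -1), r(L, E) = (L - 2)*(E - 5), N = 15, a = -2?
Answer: -1681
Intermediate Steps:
r(L, E) = (-5 + E)*(-2 + L) (r(L, E) = (-2 + L)*(-5 + E) = (-5 + E)*(-2 + L))
x = -24 (x = 10 - 5*6 - 2*(-1) - 1*6 = 10 - 30 + 2 - 6 = -24)
B(q, d) = -24
C = -17 (C = -2 - 1*15 = -2 - 15 = -17)
A = 1681 (A = (-17 - 24)² = (-41)² = 1681)
-A = -1*1681 = -1681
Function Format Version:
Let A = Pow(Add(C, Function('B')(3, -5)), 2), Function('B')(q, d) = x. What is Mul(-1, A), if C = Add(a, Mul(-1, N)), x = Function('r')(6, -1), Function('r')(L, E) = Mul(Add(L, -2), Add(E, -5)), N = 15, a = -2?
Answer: -1681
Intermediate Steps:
Function('r')(L, E) = Mul(Add(-5, E), Add(-2, L)) (Function('r')(L, E) = Mul(Add(-2, L), Add(-5, E)) = Mul(Add(-5, E), Add(-2, L)))
x = -24 (x = Add(10, Mul(-5, 6), Mul(-2, -1), Mul(-1, 6)) = Add(10, -30, 2, -6) = -24)
Function('B')(q, d) = -24
C = -17 (C = Add(-2, Mul(-1, 15)) = Add(-2, -15) = -17)
A = 1681 (A = Pow(Add(-17, -24), 2) = Pow(-41, 2) = 1681)
Mul(-1, A) = Mul(-1, 1681) = -1681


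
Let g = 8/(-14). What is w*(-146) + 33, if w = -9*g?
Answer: -5025/7 ≈ -717.86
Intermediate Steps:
g = -4/7 (g = 8*(-1/14) = -4/7 ≈ -0.57143)
w = 36/7 (w = -9*(-4/7) = 36/7 ≈ 5.1429)
w*(-146) + 33 = (36/7)*(-146) + 33 = -5256/7 + 33 = -5025/7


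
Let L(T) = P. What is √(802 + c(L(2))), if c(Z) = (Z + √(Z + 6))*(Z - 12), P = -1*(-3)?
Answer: 2*√187 ≈ 27.350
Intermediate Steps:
P = 3
L(T) = 3
c(Z) = (-12 + Z)*(Z + √(6 + Z)) (c(Z) = (Z + √(6 + Z))*(-12 + Z) = (-12 + Z)*(Z + √(6 + Z)))
√(802 + c(L(2))) = √(802 + (3² - 12*3 - 12*√(6 + 3) + 3*√(6 + 3))) = √(802 + (9 - 36 - 12*√9 + 3*√9)) = √(802 + (9 - 36 - 12*3 + 3*3)) = √(802 + (9 - 36 - 36 + 9)) = √(802 - 54) = √748 = 2*√187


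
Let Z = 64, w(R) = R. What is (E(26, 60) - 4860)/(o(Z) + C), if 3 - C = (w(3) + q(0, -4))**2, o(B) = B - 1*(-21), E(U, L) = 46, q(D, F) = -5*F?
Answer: 4814/441 ≈ 10.916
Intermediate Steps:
o(B) = 21 + B (o(B) = B + 21 = 21 + B)
C = -526 (C = 3 - (3 - 5*(-4))**2 = 3 - (3 + 20)**2 = 3 - 1*23**2 = 3 - 1*529 = 3 - 529 = -526)
(E(26, 60) - 4860)/(o(Z) + C) = (46 - 4860)/((21 + 64) - 526) = -4814/(85 - 526) = -4814/(-441) = -4814*(-1/441) = 4814/441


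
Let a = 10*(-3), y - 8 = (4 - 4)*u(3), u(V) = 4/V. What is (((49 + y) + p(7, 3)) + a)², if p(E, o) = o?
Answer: 900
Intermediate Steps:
y = 8 (y = 8 + (4 - 4)*(4/3) = 8 + 0*(4*(⅓)) = 8 + 0*(4/3) = 8 + 0 = 8)
a = -30
(((49 + y) + p(7, 3)) + a)² = (((49 + 8) + 3) - 30)² = ((57 + 3) - 30)² = (60 - 30)² = 30² = 900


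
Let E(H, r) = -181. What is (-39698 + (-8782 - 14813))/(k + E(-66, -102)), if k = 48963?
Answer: -63293/48782 ≈ -1.2975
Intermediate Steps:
(-39698 + (-8782 - 14813))/(k + E(-66, -102)) = (-39698 + (-8782 - 14813))/(48963 - 181) = (-39698 - 23595)/48782 = -63293*1/48782 = -63293/48782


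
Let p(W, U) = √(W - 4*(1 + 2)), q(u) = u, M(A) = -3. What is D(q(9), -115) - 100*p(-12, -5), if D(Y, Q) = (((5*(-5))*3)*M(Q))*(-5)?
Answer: -1125 - 200*I*√6 ≈ -1125.0 - 489.9*I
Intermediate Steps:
p(W, U) = √(-12 + W) (p(W, U) = √(W - 4*3) = √(W - 12) = √(-12 + W))
D(Y, Q) = -1125 (D(Y, Q) = (((5*(-5))*3)*(-3))*(-5) = (-25*3*(-3))*(-5) = -75*(-3)*(-5) = 225*(-5) = -1125)
D(q(9), -115) - 100*p(-12, -5) = -1125 - 100*√(-12 - 12) = -1125 - 100*√(-24) = -1125 - 100*2*I*√6 = -1125 - 200*I*√6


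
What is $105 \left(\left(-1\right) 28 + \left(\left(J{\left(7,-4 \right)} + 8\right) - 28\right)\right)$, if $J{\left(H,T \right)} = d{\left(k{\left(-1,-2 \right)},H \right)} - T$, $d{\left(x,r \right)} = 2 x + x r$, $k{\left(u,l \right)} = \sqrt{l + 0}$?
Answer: $-4620 + 945 i \sqrt{2} \approx -4620.0 + 1336.4 i$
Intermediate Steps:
$k{\left(u,l \right)} = \sqrt{l}$
$d{\left(x,r \right)} = 2 x + r x$
$J{\left(H,T \right)} = - T + i \sqrt{2} \left(2 + H\right)$ ($J{\left(H,T \right)} = \sqrt{-2} \left(2 + H\right) - T = i \sqrt{2} \left(2 + H\right) - T = - T + i \sqrt{2} \left(2 + H\right)$)
$105 \left(\left(-1\right) 28 + \left(\left(J{\left(7,-4 \right)} + 8\right) - 28\right)\right) = 105 \left(\left(-1\right) 28 - \left(16 - i \sqrt{2} \left(2 + 7\right)\right)\right) = 105 \left(-28 - \left(16 - i \sqrt{2} \cdot 9\right)\right) = 105 \left(-28 - \left(16 - 9 i \sqrt{2}\right)\right) = 105 \left(-44 + 9 i \sqrt{2}\right) = -4620 + 945 i \sqrt{2}$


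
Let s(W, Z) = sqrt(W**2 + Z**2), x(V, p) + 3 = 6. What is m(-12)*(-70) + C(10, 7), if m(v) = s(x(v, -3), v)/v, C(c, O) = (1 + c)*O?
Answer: 77 + 35*sqrt(17)/2 ≈ 149.15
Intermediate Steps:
C(c, O) = O*(1 + c)
x(V, p) = 3 (x(V, p) = -3 + 6 = 3)
m(v) = sqrt(9 + v**2)/v (m(v) = sqrt(3**2 + v**2)/v = sqrt(9 + v**2)/v)
m(-12)*(-70) + C(10, 7) = (sqrt(9 + (-12)**2)/(-12))*(-70) + 7*(1 + 10) = -sqrt(9 + 144)/12*(-70) + 7*11 = -sqrt(17)/4*(-70) + 77 = 35*sqrt(17)/2 + 77 = 77 + 35*sqrt(17)/2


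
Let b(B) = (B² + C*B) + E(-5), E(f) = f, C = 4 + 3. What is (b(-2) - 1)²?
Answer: 256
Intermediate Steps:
C = 7
b(B) = -5 + B² + 7*B (b(B) = (B² + 7*B) - 5 = -5 + B² + 7*B)
(b(-2) - 1)² = ((-5 + (-2)² + 7*(-2)) - 1)² = ((-5 + 4 - 14) - 1)² = (-15 - 1)² = (-16)² = 256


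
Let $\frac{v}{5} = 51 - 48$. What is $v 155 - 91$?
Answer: $2234$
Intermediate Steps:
$v = 15$ ($v = 5 \left(51 - 48\right) = 5 \cdot 3 = 15$)
$v 155 - 91 = 15 \cdot 155 - 91 = 2325 - 91 = 2234$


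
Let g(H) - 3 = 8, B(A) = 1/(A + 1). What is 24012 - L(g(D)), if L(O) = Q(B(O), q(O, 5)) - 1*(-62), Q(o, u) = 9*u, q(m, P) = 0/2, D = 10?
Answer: 23950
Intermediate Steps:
B(A) = 1/(1 + A)
q(m, P) = 0 (q(m, P) = 0*(½) = 0)
g(H) = 11 (g(H) = 3 + 8 = 11)
L(O) = 62 (L(O) = 9*0 - 1*(-62) = 0 + 62 = 62)
24012 - L(g(D)) = 24012 - 1*62 = 24012 - 62 = 23950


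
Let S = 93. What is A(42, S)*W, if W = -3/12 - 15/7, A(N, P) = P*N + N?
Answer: -9447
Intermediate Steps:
A(N, P) = N + N*P (A(N, P) = N*P + N = N + N*P)
W = -67/28 (W = -3*1/12 - 15*⅐ = -¼ - 15/7 = -67/28 ≈ -2.3929)
A(42, S)*W = (42*(1 + 93))*(-67/28) = (42*94)*(-67/28) = 3948*(-67/28) = -9447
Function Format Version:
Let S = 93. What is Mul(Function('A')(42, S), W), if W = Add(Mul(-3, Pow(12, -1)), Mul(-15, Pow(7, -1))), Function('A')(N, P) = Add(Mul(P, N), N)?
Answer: -9447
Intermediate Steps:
Function('A')(N, P) = Add(N, Mul(N, P)) (Function('A')(N, P) = Add(Mul(N, P), N) = Add(N, Mul(N, P)))
W = Rational(-67, 28) (W = Add(Mul(-3, Rational(1, 12)), Mul(-15, Rational(1, 7))) = Add(Rational(-1, 4), Rational(-15, 7)) = Rational(-67, 28) ≈ -2.3929)
Mul(Function('A')(42, S), W) = Mul(Mul(42, Add(1, 93)), Rational(-67, 28)) = Mul(Mul(42, 94), Rational(-67, 28)) = Mul(3948, Rational(-67, 28)) = -9447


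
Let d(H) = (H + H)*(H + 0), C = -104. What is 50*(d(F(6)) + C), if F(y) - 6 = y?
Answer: 9200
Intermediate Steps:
F(y) = 6 + y
d(H) = 2*H² (d(H) = (2*H)*H = 2*H²)
50*(d(F(6)) + C) = 50*(2*(6 + 6)² - 104) = 50*(2*12² - 104) = 50*(2*144 - 104) = 50*(288 - 104) = 50*184 = 9200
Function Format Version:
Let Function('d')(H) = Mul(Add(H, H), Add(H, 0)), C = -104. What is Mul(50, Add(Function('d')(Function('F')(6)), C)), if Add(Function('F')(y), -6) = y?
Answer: 9200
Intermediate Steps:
Function('F')(y) = Add(6, y)
Function('d')(H) = Mul(2, Pow(H, 2)) (Function('d')(H) = Mul(Mul(2, H), H) = Mul(2, Pow(H, 2)))
Mul(50, Add(Function('d')(Function('F')(6)), C)) = Mul(50, Add(Mul(2, Pow(Add(6, 6), 2)), -104)) = Mul(50, Add(Mul(2, Pow(12, 2)), -104)) = Mul(50, Add(Mul(2, 144), -104)) = Mul(50, Add(288, -104)) = Mul(50, 184) = 9200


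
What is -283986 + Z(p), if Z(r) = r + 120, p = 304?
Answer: -283562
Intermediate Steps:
Z(r) = 120 + r
-283986 + Z(p) = -283986 + (120 + 304) = -283986 + 424 = -283562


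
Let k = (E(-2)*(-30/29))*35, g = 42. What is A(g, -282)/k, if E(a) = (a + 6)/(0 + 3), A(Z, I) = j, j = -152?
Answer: 551/175 ≈ 3.1486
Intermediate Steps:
A(Z, I) = -152
E(a) = 2 + a/3 (E(a) = (6 + a)/3 = (6 + a)*(1/3) = 2 + a/3)
k = -1400/29 (k = ((2 + (1/3)*(-2))*(-30/29))*35 = ((2 - 2/3)*(-30*1/29))*35 = ((4/3)*(-30/29))*35 = -40/29*35 = -1400/29 ≈ -48.276)
A(g, -282)/k = -152/(-1400/29) = -152*(-29/1400) = 551/175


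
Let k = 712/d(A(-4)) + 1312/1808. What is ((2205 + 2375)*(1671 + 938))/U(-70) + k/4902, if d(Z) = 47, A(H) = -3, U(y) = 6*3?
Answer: 25924352707535/39051783 ≈ 6.6385e+5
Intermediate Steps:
U(y) = 18
k = 84310/5311 (k = 712/47 + 1312/1808 = 712*(1/47) + 1312*(1/1808) = 712/47 + 82/113 = 84310/5311 ≈ 15.875)
((2205 + 2375)*(1671 + 938))/U(-70) + k/4902 = ((2205 + 2375)*(1671 + 938))/18 + (84310/5311)/4902 = (4580*2609)*(1/18) + (84310/5311)*(1/4902) = 11949220*(1/18) + 42155/13017261 = 5974610/9 + 42155/13017261 = 25924352707535/39051783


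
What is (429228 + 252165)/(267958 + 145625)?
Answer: 227131/137861 ≈ 1.6475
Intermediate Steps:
(429228 + 252165)/(267958 + 145625) = 681393/413583 = 681393*(1/413583) = 227131/137861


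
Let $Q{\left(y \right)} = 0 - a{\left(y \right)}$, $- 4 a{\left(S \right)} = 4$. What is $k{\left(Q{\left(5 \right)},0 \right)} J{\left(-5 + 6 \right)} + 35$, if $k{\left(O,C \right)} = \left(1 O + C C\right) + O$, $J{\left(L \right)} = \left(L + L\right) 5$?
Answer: $55$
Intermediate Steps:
$a{\left(S \right)} = -1$ ($a{\left(S \right)} = \left(- \frac{1}{4}\right) 4 = -1$)
$J{\left(L \right)} = 10 L$ ($J{\left(L \right)} = 2 L 5 = 10 L$)
$Q{\left(y \right)} = 1$ ($Q{\left(y \right)} = 0 - -1 = 0 + 1 = 1$)
$k{\left(O,C \right)} = C^{2} + 2 O$ ($k{\left(O,C \right)} = \left(O + C^{2}\right) + O = C^{2} + 2 O$)
$k{\left(Q{\left(5 \right)},0 \right)} J{\left(-5 + 6 \right)} + 35 = \left(0^{2} + 2 \cdot 1\right) 10 \left(-5 + 6\right) + 35 = \left(0 + 2\right) 10 \cdot 1 + 35 = 2 \cdot 10 + 35 = 20 + 35 = 55$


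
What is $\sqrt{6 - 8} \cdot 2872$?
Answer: $2872 i \sqrt{2} \approx 4061.6 i$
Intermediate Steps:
$\sqrt{6 - 8} \cdot 2872 = \sqrt{-2} \cdot 2872 = i \sqrt{2} \cdot 2872 = 2872 i \sqrt{2}$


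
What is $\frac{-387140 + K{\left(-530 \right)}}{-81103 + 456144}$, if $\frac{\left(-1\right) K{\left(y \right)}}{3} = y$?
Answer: $- \frac{385550}{375041} \approx -1.028$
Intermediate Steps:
$K{\left(y \right)} = - 3 y$
$\frac{-387140 + K{\left(-530 \right)}}{-81103 + 456144} = \frac{-387140 - -1590}{-81103 + 456144} = \frac{-387140 + 1590}{375041} = \left(-385550\right) \frac{1}{375041} = - \frac{385550}{375041}$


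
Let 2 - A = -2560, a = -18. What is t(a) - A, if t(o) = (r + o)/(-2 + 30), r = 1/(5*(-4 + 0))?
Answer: -1435081/560 ≈ -2562.6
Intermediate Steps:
A = 2562 (A = 2 - 1*(-2560) = 2 + 2560 = 2562)
r = -1/20 (r = 1/(5*(-4)) = 1/(-20) = -1/20 ≈ -0.050000)
t(o) = -1/560 + o/28 (t(o) = (-1/20 + o)/(-2 + 30) = (-1/20 + o)/28 = (-1/20 + o)*(1/28) = -1/560 + o/28)
t(a) - A = (-1/560 + (1/28)*(-18)) - 1*2562 = (-1/560 - 9/14) - 2562 = -361/560 - 2562 = -1435081/560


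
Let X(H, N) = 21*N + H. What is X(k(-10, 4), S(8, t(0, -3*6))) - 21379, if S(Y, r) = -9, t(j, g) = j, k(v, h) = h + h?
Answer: -21560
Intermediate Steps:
k(v, h) = 2*h
X(H, N) = H + 21*N
X(k(-10, 4), S(8, t(0, -3*6))) - 21379 = (2*4 + 21*(-9)) - 21379 = (8 - 189) - 21379 = -181 - 21379 = -21560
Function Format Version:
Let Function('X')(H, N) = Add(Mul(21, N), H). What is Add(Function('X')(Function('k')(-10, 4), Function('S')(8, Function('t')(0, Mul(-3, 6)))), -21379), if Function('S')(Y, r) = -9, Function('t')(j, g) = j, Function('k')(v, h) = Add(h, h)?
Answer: -21560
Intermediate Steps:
Function('k')(v, h) = Mul(2, h)
Function('X')(H, N) = Add(H, Mul(21, N))
Add(Function('X')(Function('k')(-10, 4), Function('S')(8, Function('t')(0, Mul(-3, 6)))), -21379) = Add(Add(Mul(2, 4), Mul(21, -9)), -21379) = Add(Add(8, -189), -21379) = Add(-181, -21379) = -21560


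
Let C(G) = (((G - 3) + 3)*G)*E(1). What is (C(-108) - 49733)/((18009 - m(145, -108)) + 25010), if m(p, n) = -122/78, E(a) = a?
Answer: -1484691/1677802 ≈ -0.88490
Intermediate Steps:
m(p, n) = -61/39 (m(p, n) = -122*1/78 = -61/39)
C(G) = G² (C(G) = (((G - 3) + 3)*G)*1 = (((-3 + G) + 3)*G)*1 = (G*G)*1 = G²*1 = G²)
(C(-108) - 49733)/((18009 - m(145, -108)) + 25010) = ((-108)² - 49733)/((18009 - 1*(-61/39)) + 25010) = (11664 - 49733)/((18009 + 61/39) + 25010) = -38069/(702412/39 + 25010) = -38069/1677802/39 = -38069*39/1677802 = -1484691/1677802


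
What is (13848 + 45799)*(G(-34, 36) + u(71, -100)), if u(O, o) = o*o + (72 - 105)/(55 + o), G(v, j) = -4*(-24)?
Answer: 9033597797/15 ≈ 6.0224e+8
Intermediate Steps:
G(v, j) = 96
u(O, o) = o**2 - 33/(55 + o)
(13848 + 45799)*(G(-34, 36) + u(71, -100)) = (13848 + 45799)*(96 + (-33 + (-100)**3 + 55*(-100)**2)/(55 - 100)) = 59647*(96 + (-33 - 1000000 + 55*10000)/(-45)) = 59647*(96 - (-33 - 1000000 + 550000)/45) = 59647*(96 - 1/45*(-450033)) = 59647*(96 + 150011/15) = 59647*(151451/15) = 9033597797/15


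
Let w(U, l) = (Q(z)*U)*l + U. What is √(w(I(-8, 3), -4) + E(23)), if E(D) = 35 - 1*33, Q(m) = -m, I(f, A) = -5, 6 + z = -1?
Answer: √137 ≈ 11.705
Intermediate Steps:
z = -7 (z = -6 - 1 = -7)
E(D) = 2 (E(D) = 35 - 33 = 2)
w(U, l) = U + 7*U*l (w(U, l) = ((-1*(-7))*U)*l + U = (7*U)*l + U = 7*U*l + U = U + 7*U*l)
√(w(I(-8, 3), -4) + E(23)) = √(-5*(1 + 7*(-4)) + 2) = √(-5*(1 - 28) + 2) = √(-5*(-27) + 2) = √(135 + 2) = √137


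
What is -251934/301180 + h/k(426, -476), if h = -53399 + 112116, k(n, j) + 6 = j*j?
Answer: -984907508/1705958815 ≈ -0.57733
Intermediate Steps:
k(n, j) = -6 + j² (k(n, j) = -6 + j*j = -6 + j²)
h = 58717
-251934/301180 + h/k(426, -476) = -251934/301180 + 58717/(-6 + (-476)²) = -251934*1/301180 + 58717/(-6 + 226576) = -125967/150590 + 58717/226570 = -984907508/1705958815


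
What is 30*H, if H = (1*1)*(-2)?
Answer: -60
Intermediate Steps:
H = -2 (H = 1*(-2) = -2)
30*H = 30*(-2) = -60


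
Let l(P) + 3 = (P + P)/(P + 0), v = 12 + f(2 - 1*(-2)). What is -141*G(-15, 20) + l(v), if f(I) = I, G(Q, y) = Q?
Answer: 2114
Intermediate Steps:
v = 16 (v = 12 + (2 - 1*(-2)) = 12 + (2 + 2) = 12 + 4 = 16)
l(P) = -1 (l(P) = -3 + (P + P)/(P + 0) = -3 + (2*P)/P = -3 + 2 = -1)
-141*G(-15, 20) + l(v) = -141*(-15) - 1 = 2115 - 1 = 2114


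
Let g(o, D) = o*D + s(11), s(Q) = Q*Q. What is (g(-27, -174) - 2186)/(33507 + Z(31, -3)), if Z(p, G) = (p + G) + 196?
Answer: 2633/33731 ≈ 0.078059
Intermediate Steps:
Z(p, G) = 196 + G + p (Z(p, G) = (G + p) + 196 = 196 + G + p)
s(Q) = Q**2
g(o, D) = 121 + D*o (g(o, D) = o*D + 11**2 = D*o + 121 = 121 + D*o)
(g(-27, -174) - 2186)/(33507 + Z(31, -3)) = ((121 - 174*(-27)) - 2186)/(33507 + (196 - 3 + 31)) = ((121 + 4698) - 2186)/(33507 + 224) = (4819 - 2186)/33731 = 2633*(1/33731) = 2633/33731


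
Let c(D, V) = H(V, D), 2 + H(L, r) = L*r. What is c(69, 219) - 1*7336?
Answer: 7773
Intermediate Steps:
H(L, r) = -2 + L*r
c(D, V) = -2 + D*V (c(D, V) = -2 + V*D = -2 + D*V)
c(69, 219) - 1*7336 = (-2 + 69*219) - 1*7336 = (-2 + 15111) - 7336 = 15109 - 7336 = 7773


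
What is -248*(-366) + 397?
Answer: 91165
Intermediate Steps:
-248*(-366) + 397 = 90768 + 397 = 91165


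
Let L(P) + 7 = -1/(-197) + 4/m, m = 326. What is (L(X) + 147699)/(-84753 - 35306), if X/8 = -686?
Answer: -4742538369/3855214549 ≈ -1.2302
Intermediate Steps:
X = -5488 (X = 8*(-686) = -5488)
L(P) = -224220/32111 (L(P) = -7 + (-1/(-197) + 4/326) = -7 + (-1*(-1/197) + 4*(1/326)) = -7 + (1/197 + 2/163) = -7 + 557/32111 = -224220/32111)
(L(X) + 147699)/(-84753 - 35306) = (-224220/32111 + 147699)/(-84753 - 35306) = (4742538369/32111)/(-120059) = (4742538369/32111)*(-1/120059) = -4742538369/3855214549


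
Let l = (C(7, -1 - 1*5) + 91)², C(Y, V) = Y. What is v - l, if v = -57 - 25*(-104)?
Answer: -7061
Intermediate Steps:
l = 9604 (l = (7 + 91)² = 98² = 9604)
v = 2543 (v = -57 + 2600 = 2543)
v - l = 2543 - 1*9604 = 2543 - 9604 = -7061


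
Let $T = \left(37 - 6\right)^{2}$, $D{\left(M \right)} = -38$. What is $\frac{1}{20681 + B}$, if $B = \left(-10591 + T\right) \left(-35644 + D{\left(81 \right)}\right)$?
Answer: $\frac{1}{343638341} \approx 2.91 \cdot 10^{-9}$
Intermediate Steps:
$T = 961$ ($T = 31^{2} = 961$)
$B = 343617660$ ($B = \left(-10591 + 961\right) \left(-35644 - 38\right) = \left(-9630\right) \left(-35682\right) = 343617660$)
$\frac{1}{20681 + B} = \frac{1}{20681 + 343617660} = \frac{1}{343638341}$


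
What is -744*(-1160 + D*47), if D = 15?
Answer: 338520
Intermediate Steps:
-744*(-1160 + D*47) = -744*(-1160 + 15*47) = -744*(-1160 + 705) = -744*(-455) = 338520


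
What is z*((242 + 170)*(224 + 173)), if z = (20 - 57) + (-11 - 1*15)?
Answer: -10304532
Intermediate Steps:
z = -63 (z = -37 + (-11 - 15) = -37 - 26 = -63)
z*((242 + 170)*(224 + 173)) = -63*(242 + 170)*(224 + 173) = -25956*397 = -63*163564 = -10304532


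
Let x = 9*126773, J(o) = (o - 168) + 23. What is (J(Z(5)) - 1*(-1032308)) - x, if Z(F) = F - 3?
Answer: -108792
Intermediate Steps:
Z(F) = -3 + F
J(o) = -145 + o (J(o) = (-168 + o) + 23 = -145 + o)
x = 1140957
(J(Z(5)) - 1*(-1032308)) - x = ((-145 + (-3 + 5)) - 1*(-1032308)) - 1*1140957 = ((-145 + 2) + 1032308) - 1140957 = (-143 + 1032308) - 1140957 = 1032165 - 1140957 = -108792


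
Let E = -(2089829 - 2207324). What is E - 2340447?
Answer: -2222952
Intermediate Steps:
E = 117495 (E = -1*(-117495) = 117495)
E - 2340447 = 117495 - 2340447 = -2222952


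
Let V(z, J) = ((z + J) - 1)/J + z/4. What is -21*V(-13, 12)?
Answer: 287/4 ≈ 71.750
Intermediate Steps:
V(z, J) = z/4 + (-1 + J + z)/J (V(z, J) = ((J + z) - 1)/J + z*(1/4) = (-1 + J + z)/J + z/4 = z/4 + (-1 + J + z)/J)
-21*V(-13, 12) = -21*(-1 - 13 + (1/4)*12*(4 - 13))/12 = -7*(-1 - 13 + (1/4)*12*(-9))/4 = -7*(-1 - 13 - 27)/4 = -7*(-41)/4 = -21*(-41/12) = 287/4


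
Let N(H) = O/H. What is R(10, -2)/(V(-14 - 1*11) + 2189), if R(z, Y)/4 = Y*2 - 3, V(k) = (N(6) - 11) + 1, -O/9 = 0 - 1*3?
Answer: -56/4367 ≈ -0.012823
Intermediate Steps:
O = 27 (O = -9*(0 - 1*3) = -9*(0 - 3) = -9*(-3) = 27)
N(H) = 27/H
V(k) = -11/2 (V(k) = (27/6 - 11) + 1 = (27*(⅙) - 11) + 1 = (9/2 - 11) + 1 = -13/2 + 1 = -11/2)
R(z, Y) = -12 + 8*Y (R(z, Y) = 4*(Y*2 - 3) = 4*(2*Y - 3) = 4*(-3 + 2*Y) = -12 + 8*Y)
R(10, -2)/(V(-14 - 1*11) + 2189) = (-12 + 8*(-2))/(-11/2 + 2189) = (-12 - 16)/(4367/2) = -28*2/4367 = -56/4367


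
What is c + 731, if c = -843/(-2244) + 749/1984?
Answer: 271486287/371008 ≈ 731.75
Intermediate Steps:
c = 279439/371008 (c = -843*(-1/2244) + 749*(1/1984) = 281/748 + 749/1984 = 279439/371008 ≈ 0.75319)
c + 731 = 279439/371008 + 731 = 271486287/371008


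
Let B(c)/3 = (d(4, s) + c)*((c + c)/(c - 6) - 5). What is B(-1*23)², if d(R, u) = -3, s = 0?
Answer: 59629284/841 ≈ 70903.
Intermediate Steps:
B(c) = 3*(-5 + 2*c/(-6 + c))*(-3 + c) (B(c) = 3*((-3 + c)*((c + c)/(c - 6) - 5)) = 3*((-3 + c)*((2*c)/(-6 + c) - 5)) = 3*((-3 + c)*(2*c/(-6 + c) - 5)) = 3*((-3 + c)*(-5 + 2*c/(-6 + c))) = 3*((-5 + 2*c/(-6 + c))*(-3 + c)) = 3*(-5 + 2*c/(-6 + c))*(-3 + c))
B(-1*23)² = (9*(-30 - (-1*23)² + 13*(-1*23))/(-6 - 1*23))² = (9*(-30 - 1*(-23)² + 13*(-23))/(-6 - 23))² = (9*(-30 - 1*529 - 299)/(-29))² = (9*(-1/29)*(-30 - 529 - 299))² = (9*(-1/29)*(-858))² = (7722/29)² = 59629284/841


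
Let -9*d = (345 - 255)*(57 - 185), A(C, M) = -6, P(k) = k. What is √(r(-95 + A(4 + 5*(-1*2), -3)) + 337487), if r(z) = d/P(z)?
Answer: √3442575607/101 ≈ 580.93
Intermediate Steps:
d = 1280 (d = -(345 - 255)*(57 - 185)/9 = -10*(-128) = -⅑*(-11520) = 1280)
r(z) = 1280/z
√(r(-95 + A(4 + 5*(-1*2), -3)) + 337487) = √(1280/(-95 - 6) + 337487) = √(1280/(-101) + 337487) = √(1280*(-1/101) + 337487) = √(-1280/101 + 337487) = √(34084907/101) = √3442575607/101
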